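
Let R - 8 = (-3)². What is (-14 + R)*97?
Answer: 291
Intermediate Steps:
R = 17 (R = 8 + (-3)² = 8 + 9 = 17)
(-14 + R)*97 = (-14 + 17)*97 = 3*97 = 291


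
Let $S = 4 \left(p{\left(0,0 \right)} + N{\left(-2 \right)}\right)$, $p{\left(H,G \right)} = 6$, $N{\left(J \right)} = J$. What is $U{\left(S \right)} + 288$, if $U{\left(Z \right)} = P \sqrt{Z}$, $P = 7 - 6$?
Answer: $292$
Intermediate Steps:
$P = 1$
$S = 16$ ($S = 4 \left(6 - 2\right) = 4 \cdot 4 = 16$)
$U{\left(Z \right)} = \sqrt{Z}$ ($U{\left(Z \right)} = 1 \sqrt{Z} = \sqrt{Z}$)
$U{\left(S \right)} + 288 = \sqrt{16} + 288 = 4 + 288 = 292$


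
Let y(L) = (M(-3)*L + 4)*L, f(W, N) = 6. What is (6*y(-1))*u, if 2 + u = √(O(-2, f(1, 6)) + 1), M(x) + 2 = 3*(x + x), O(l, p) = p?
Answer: 288 - 144*√7 ≈ -92.988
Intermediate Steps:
M(x) = -2 + 6*x (M(x) = -2 + 3*(x + x) = -2 + 3*(2*x) = -2 + 6*x)
y(L) = L*(4 - 20*L) (y(L) = ((-2 + 6*(-3))*L + 4)*L = ((-2 - 18)*L + 4)*L = (-20*L + 4)*L = (4 - 20*L)*L = L*(4 - 20*L))
u = -2 + √7 (u = -2 + √(6 + 1) = -2 + √7 ≈ 0.64575)
(6*y(-1))*u = (6*(4*(-1)*(1 - 5*(-1))))*(-2 + √7) = (6*(4*(-1)*(1 + 5)))*(-2 + √7) = (6*(4*(-1)*6))*(-2 + √7) = (6*(-24))*(-2 + √7) = -144*(-2 + √7) = 288 - 144*√7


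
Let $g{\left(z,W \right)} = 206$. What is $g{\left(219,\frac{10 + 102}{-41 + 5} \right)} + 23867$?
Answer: $24073$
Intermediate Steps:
$g{\left(219,\frac{10 + 102}{-41 + 5} \right)} + 23867 = 206 + 23867 = 24073$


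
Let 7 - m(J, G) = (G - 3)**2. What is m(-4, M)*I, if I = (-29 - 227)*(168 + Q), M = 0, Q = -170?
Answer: -1024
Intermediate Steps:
m(J, G) = 7 - (-3 + G)**2 (m(J, G) = 7 - (G - 3)**2 = 7 - (-3 + G)**2)
I = 512 (I = (-29 - 227)*(168 - 170) = -256*(-2) = 512)
m(-4, M)*I = (7 - (-3 + 0)**2)*512 = (7 - 1*(-3)**2)*512 = (7 - 1*9)*512 = (7 - 9)*512 = -2*512 = -1024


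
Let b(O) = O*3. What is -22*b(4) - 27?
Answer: -291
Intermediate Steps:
b(O) = 3*O
-22*b(4) - 27 = -66*4 - 27 = -22*12 - 27 = -264 - 27 = -291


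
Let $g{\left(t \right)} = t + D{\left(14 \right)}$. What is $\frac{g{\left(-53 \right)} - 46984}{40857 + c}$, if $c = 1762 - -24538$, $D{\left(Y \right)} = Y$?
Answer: $- \frac{47023}{67157} \approx -0.7002$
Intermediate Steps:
$g{\left(t \right)} = 14 + t$ ($g{\left(t \right)} = t + 14 = 14 + t$)
$c = 26300$ ($c = 1762 + 24538 = 26300$)
$\frac{g{\left(-53 \right)} - 46984}{40857 + c} = \frac{\left(14 - 53\right) - 46984}{40857 + 26300} = \frac{-39 - 46984}{67157} = \left(-47023\right) \frac{1}{67157} = - \frac{47023}{67157}$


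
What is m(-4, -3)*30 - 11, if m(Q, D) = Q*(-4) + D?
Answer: 379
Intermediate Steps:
m(Q, D) = D - 4*Q (m(Q, D) = -4*Q + D = D - 4*Q)
m(-4, -3)*30 - 11 = (-3 - 4*(-4))*30 - 11 = (-3 + 16)*30 - 11 = 13*30 - 11 = 390 - 11 = 379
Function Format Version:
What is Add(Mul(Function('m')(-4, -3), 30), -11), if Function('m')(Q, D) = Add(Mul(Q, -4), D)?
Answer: 379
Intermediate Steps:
Function('m')(Q, D) = Add(D, Mul(-4, Q)) (Function('m')(Q, D) = Add(Mul(-4, Q), D) = Add(D, Mul(-4, Q)))
Add(Mul(Function('m')(-4, -3), 30), -11) = Add(Mul(Add(-3, Mul(-4, -4)), 30), -11) = Add(Mul(Add(-3, 16), 30), -11) = Add(Mul(13, 30), -11) = Add(390, -11) = 379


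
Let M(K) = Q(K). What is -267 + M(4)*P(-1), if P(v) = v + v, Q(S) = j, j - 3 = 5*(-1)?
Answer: -263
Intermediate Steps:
j = -2 (j = 3 + 5*(-1) = 3 - 5 = -2)
Q(S) = -2
M(K) = -2
P(v) = 2*v
-267 + M(4)*P(-1) = -267 - 4*(-1) = -267 - 2*(-2) = -267 + 4 = -263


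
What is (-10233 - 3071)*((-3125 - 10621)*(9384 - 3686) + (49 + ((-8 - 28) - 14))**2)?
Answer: 1042031901928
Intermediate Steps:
(-10233 - 3071)*((-3125 - 10621)*(9384 - 3686) + (49 + ((-8 - 28) - 14))**2) = -13304*(-13746*5698 + (49 + (-36 - 14))**2) = -13304*(-78324708 + (49 - 50)**2) = -13304*(-78324708 + (-1)**2) = -13304*(-78324708 + 1) = -13304*(-78324707) = 1042031901928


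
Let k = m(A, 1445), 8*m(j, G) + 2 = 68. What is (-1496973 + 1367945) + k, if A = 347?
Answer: -516079/4 ≈ -1.2902e+5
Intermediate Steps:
m(j, G) = 33/4 (m(j, G) = -1/4 + (1/8)*68 = -1/4 + 17/2 = 33/4)
k = 33/4 ≈ 8.2500
(-1496973 + 1367945) + k = (-1496973 + 1367945) + 33/4 = -129028 + 33/4 = -516079/4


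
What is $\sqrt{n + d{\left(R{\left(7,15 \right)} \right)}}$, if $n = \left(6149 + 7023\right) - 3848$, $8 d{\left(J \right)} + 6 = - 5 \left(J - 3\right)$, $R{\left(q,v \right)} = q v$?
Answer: $\frac{\sqrt{37038}}{2} \approx 96.226$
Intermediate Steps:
$d{\left(J \right)} = \frac{9}{8} - \frac{5 J}{8}$ ($d{\left(J \right)} = - \frac{3}{4} + \frac{\left(-5\right) \left(J - 3\right)}{8} = - \frac{3}{4} + \frac{\left(-5\right) \left(-3 + J\right)}{8} = - \frac{3}{4} + \frac{15 - 5 J}{8} = - \frac{3}{4} - \left(- \frac{15}{8} + \frac{5 J}{8}\right) = \frac{9}{8} - \frac{5 J}{8}$)
$n = 9324$ ($n = 13172 - 3848 = 9324$)
$\sqrt{n + d{\left(R{\left(7,15 \right)} \right)}} = \sqrt{9324 + \left(\frac{9}{8} - \frac{5 \cdot 7 \cdot 15}{8}\right)} = \sqrt{9324 + \left(\frac{9}{8} - \frac{525}{8}\right)} = \sqrt{9324 - \frac{129}{2}} = \sqrt{\frac{18519}{2}} = \frac{\sqrt{37038}}{2}$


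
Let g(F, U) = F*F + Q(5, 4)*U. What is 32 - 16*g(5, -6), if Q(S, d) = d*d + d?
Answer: 1552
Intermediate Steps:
Q(S, d) = d + d² (Q(S, d) = d² + d = d + d²)
g(F, U) = F² + 20*U (g(F, U) = F*F + (4*(1 + 4))*U = F² + (4*5)*U = F² + 20*U)
32 - 16*g(5, -6) = 32 - 16*(5² + 20*(-6)) = 32 - 16*(25 - 120) = 32 - 16*(-95) = 32 + 1520 = 1552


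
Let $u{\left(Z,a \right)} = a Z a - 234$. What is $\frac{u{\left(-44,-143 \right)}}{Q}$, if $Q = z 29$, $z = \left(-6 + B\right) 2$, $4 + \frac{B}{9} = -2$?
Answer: $\frac{89999}{348} \approx 258.62$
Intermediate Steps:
$B = -54$ ($B = -36 + 9 \left(-2\right) = -36 - 18 = -54$)
$u{\left(Z,a \right)} = -234 + Z a^{2}$ ($u{\left(Z,a \right)} = Z a a - 234 = Z a^{2} - 234 = -234 + Z a^{2}$)
$z = -120$ ($z = \left(-6 - 54\right) 2 = \left(-60\right) 2 = -120$)
$Q = -3480$ ($Q = \left(-120\right) 29 = -3480$)
$\frac{u{\left(-44,-143 \right)}}{Q} = \frac{-234 - 44 \left(-143\right)^{2}}{-3480} = \left(-234 - 899756\right) \left(- \frac{1}{3480}\right) = \left(-899990\right) \left(- \frac{1}{3480}\right) = \frac{89999}{348}$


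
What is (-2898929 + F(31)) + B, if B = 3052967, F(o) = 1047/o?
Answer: 4776225/31 ≈ 1.5407e+5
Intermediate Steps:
(-2898929 + F(31)) + B = (-2898929 + 1047/31) + 3052967 = -89865752/31 + 3052967 = 4776225/31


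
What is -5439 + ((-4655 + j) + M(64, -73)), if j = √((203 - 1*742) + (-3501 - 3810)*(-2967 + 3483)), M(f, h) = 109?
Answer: -9985 + I*√3773015 ≈ -9985.0 + 1942.4*I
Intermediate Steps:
j = I*√3773015 (j = √((203 - 742) - 7311*516) = √(-539 - 3772476) = √(-3773015) = I*√3773015 ≈ 1942.4*I)
-5439 + ((-4655 + j) + M(64, -73)) = -5439 + ((-4655 + I*√3773015) + 109) = -5439 + (-4546 + I*√3773015) = -9985 + I*√3773015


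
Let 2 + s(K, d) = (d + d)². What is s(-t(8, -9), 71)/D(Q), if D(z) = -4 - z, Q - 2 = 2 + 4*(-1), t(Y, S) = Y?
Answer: -10081/2 ≈ -5040.5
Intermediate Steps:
s(K, d) = -2 + 4*d² (s(K, d) = -2 + (d + d)² = -2 + (2*d)² = -2 + 4*d²)
Q = 0 (Q = 2 + (2 + 4*(-1)) = 2 + (2 - 4) = 2 - 2 = 0)
s(-t(8, -9), 71)/D(Q) = (-2 + 4*71²)/(-4 - 1*0) = (-2 + 4*5041)/(-4 + 0) = (-2 + 20164)/(-4) = 20162*(-¼) = -10081/2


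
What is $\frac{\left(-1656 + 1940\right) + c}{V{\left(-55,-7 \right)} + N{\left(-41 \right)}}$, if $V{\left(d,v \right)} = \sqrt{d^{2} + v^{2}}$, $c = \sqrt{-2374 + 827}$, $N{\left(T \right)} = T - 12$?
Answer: $\frac{284}{5} + \frac{284 \sqrt{3074}}{265} + \frac{i \sqrt{1547}}{5} + \frac{i \sqrt{4755478}}{265} \approx 116.22 + 16.095 i$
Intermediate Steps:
$N{\left(T \right)} = -12 + T$
$c = i \sqrt{1547}$ ($c = \sqrt{-1547} = i \sqrt{1547} \approx 39.332 i$)
$\frac{\left(-1656 + 1940\right) + c}{V{\left(-55,-7 \right)} + N{\left(-41 \right)}} = \frac{\left(-1656 + 1940\right) + i \sqrt{1547}}{\sqrt{\left(-55\right)^{2} + \left(-7\right)^{2}} - 53} = \frac{284 + i \sqrt{1547}}{\sqrt{3025 + 49} - 53} = \frac{284 + i \sqrt{1547}}{\sqrt{3074} - 53} = \frac{284 + i \sqrt{1547}}{-53 + \sqrt{3074}}$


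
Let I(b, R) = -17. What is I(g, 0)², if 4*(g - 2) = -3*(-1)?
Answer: 289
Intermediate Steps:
g = 11/4 (g = 2 + (-3*(-1))/4 = 2 + (¼)*3 = 2 + ¾ = 11/4 ≈ 2.7500)
I(g, 0)² = (-17)² = 289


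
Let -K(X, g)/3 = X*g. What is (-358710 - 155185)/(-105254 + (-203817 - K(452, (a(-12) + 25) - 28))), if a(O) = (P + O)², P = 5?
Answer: 102779/49339 ≈ 2.0831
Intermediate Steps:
a(O) = (5 + O)²
K(X, g) = -3*X*g
(-358710 - 155185)/(-105254 + (-203817 - K(452, (a(-12) + 25) - 28))) = (-358710 - 155185)/(-105254 + (-203817 - (-3)*452*(((5 - 12)² + 25) - 28))) = -513895/(-105254 + (-203817 - (-3)*452*(((-7)² + 25) - 28))) = -513895/(-105254 + (-203817 - (-3)*452*((49 + 25) - 28))) = -513895/(-105254 + (-203817 - (-3)*452*(74 - 28))) = -513895/(-105254 + (-203817 - (-3)*452*46)) = -513895/(-105254 + (-203817 - 1*(-62376))) = -513895/(-105254 + (-203817 + 62376)) = -513895/(-105254 - 141441) = -513895/(-246695) = -513895*(-1/246695) = 102779/49339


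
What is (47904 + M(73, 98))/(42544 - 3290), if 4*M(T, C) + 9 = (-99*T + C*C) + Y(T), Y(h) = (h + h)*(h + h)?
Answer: 53825/39254 ≈ 1.3712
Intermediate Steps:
Y(h) = 4*h² (Y(h) = (2*h)*(2*h) = 4*h²)
M(T, C) = -9/4 + T² - 99*T/4 + C²/4 (M(T, C) = -9/4 + ((-99*T + C*C) + 4*T²)/4 = -9/4 + ((-99*T + C²) + 4*T²)/4 = -9/4 + ((C² - 99*T) + 4*T²)/4 = -9/4 + (C² - 99*T + 4*T²)/4 = -9/4 + (T² - 99*T/4 + C²/4) = -9/4 + T² - 99*T/4 + C²/4)
(47904 + M(73, 98))/(42544 - 3290) = (47904 + (-9/4 + 73² - 99/4*73 + (¼)*98²))/(42544 - 3290) = (47904 + (-9/4 + 5329 - 7227/4 + (¼)*9604))/39254 = (47904 + (-9/4 + 5329 - 7227/4 + 2401))*(1/39254) = (47904 + 5921)*(1/39254) = 53825*(1/39254) = 53825/39254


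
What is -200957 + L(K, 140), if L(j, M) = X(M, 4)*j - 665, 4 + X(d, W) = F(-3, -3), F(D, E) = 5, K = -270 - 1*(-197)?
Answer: -201695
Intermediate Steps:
K = -73 (K = -270 + 197 = -73)
X(d, W) = 1 (X(d, W) = -4 + 5 = 1)
L(j, M) = -665 + j (L(j, M) = 1*j - 665 = j - 665 = -665 + j)
-200957 + L(K, 140) = -200957 + (-665 - 73) = -200957 - 738 = -201695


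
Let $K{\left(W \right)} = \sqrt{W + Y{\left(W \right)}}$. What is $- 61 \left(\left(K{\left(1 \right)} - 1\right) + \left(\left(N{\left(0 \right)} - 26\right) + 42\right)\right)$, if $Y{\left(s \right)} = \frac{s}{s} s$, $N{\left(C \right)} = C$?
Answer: $-915 - 61 \sqrt{2} \approx -1001.3$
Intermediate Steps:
$Y{\left(s \right)} = s$ ($Y{\left(s \right)} = 1 s = s$)
$K{\left(W \right)} = \sqrt{2} \sqrt{W}$ ($K{\left(W \right)} = \sqrt{W + W} = \sqrt{2 W} = \sqrt{2} \sqrt{W}$)
$- 61 \left(\left(K{\left(1 \right)} - 1\right) + \left(\left(N{\left(0 \right)} - 26\right) + 42\right)\right) = - 61 \left(\left(\sqrt{2} \sqrt{1} - 1\right) + \left(\left(0 - 26\right) + 42\right)\right) = - 61 \left(\left(\sqrt{2} \cdot 1 - 1\right) + \left(-26 + 42\right)\right) = - 61 \left(\left(\sqrt{2} - 1\right) + 16\right) = - 61 \left(\left(-1 + \sqrt{2}\right) + 16\right) = - 61 \left(15 + \sqrt{2}\right) = -915 - 61 \sqrt{2}$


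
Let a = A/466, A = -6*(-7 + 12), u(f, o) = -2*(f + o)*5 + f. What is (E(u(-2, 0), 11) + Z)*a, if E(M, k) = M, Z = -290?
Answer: 4080/233 ≈ 17.511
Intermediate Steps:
u(f, o) = -10*o - 9*f (u(f, o) = -2*(5*f + 5*o) + f = (-10*f - 10*o) + f = -10*o - 9*f)
A = -30 (A = -6*5 = -30)
a = -15/233 (a = -30/466 = -30*1/466 = -15/233 ≈ -0.064378)
(E(u(-2, 0), 11) + Z)*a = ((-10*0 - 9*(-2)) - 290)*(-15/233) = ((0 + 18) - 290)*(-15/233) = (18 - 290)*(-15/233) = -272*(-15/233) = 4080/233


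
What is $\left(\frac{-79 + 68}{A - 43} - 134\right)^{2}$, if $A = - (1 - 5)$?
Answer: $\frac{27196225}{1521} \approx 17881.0$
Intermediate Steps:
$A = 4$ ($A = \left(-1\right) \left(-4\right) = 4$)
$\left(\frac{-79 + 68}{A - 43} - 134\right)^{2} = \left(\frac{-79 + 68}{4 - 43} - 134\right)^{2} = \left(- \frac{11}{-39} - 134\right)^{2} = \left(\left(-11\right) \left(- \frac{1}{39}\right) - 134\right)^{2} = \left(\frac{11}{39} - 134\right)^{2} = \left(- \frac{5215}{39}\right)^{2} = \frac{27196225}{1521}$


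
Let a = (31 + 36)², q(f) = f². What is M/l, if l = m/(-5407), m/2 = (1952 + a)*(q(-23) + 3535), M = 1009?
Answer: -5455663/52352448 ≈ -0.10421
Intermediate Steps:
a = 4489 (a = 67² = 4489)
m = 52352448 (m = 2*((1952 + 4489)*((-23)² + 3535)) = 2*(6441*(529 + 3535)) = 2*(6441*4064) = 2*26176224 = 52352448)
l = -52352448/5407 (l = 52352448/(-5407) = 52352448*(-1/5407) = -52352448/5407 ≈ -9682.3)
M/l = 1009/(-52352448/5407) = 1009*(-5407/52352448) = -5455663/52352448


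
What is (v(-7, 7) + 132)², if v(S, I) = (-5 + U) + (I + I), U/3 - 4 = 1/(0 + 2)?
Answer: 95481/4 ≈ 23870.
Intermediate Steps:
U = 27/2 (U = 12 + 3/(0 + 2) = 12 + 3/2 = 27/2 ≈ 13.500)
v(S, I) = 17/2 + 2*I (v(S, I) = (-5 + 27/2) + (I + I) = 17/2 + 2*I)
(v(-7, 7) + 132)² = ((17/2 + 2*7) + 132)² = ((17/2 + 14) + 132)² = (45/2 + 132)² = (309/2)² = 95481/4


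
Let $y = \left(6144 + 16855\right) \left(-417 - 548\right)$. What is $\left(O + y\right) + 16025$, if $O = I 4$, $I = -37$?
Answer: $-22178158$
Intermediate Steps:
$O = -148$ ($O = \left(-37\right) 4 = -148$)
$y = -22194035$ ($y = 22999 \left(-965\right) = -22194035$)
$\left(O + y\right) + 16025 = \left(-148 - 22194035\right) + 16025 = -22194183 + 16025 = -22178158$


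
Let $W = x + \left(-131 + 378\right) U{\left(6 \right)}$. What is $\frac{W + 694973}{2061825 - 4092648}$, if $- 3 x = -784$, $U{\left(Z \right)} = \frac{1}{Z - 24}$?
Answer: $- \frac{12513971}{36554814} \approx -0.34233$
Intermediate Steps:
$U{\left(Z \right)} = \frac{1}{-24 + Z}$
$x = \frac{784}{3}$ ($x = \left(- \frac{1}{3}\right) \left(-784\right) = \frac{784}{3} \approx 261.33$)
$W = \frac{4457}{18}$ ($W = \frac{784}{3} + \frac{-131 + 378}{-24 + 6} = \frac{784}{3} + \frac{247}{-18} = \frac{784}{3} + 247 \left(- \frac{1}{18}\right) = \frac{784}{3} - \frac{247}{18} = \frac{4457}{18} \approx 247.61$)
$\frac{W + 694973}{2061825 - 4092648} = \frac{\frac{4457}{18} + 694973}{2061825 - 4092648} = \frac{12513971}{18 \left(-2030823\right)} = \frac{12513971}{18} \left(- \frac{1}{2030823}\right) = - \frac{12513971}{36554814}$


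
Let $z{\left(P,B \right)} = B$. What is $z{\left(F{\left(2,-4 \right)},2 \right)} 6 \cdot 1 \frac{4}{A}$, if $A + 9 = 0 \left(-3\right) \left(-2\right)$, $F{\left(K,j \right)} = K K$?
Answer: $- \frac{16}{3} \approx -5.3333$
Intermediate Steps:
$F{\left(K,j \right)} = K^{2}$
$A = -9$ ($A = -9 + 0 \left(-3\right) \left(-2\right) = -9 + 0 \left(-2\right) = -9 + 0 = -9$)
$z{\left(F{\left(2,-4 \right)},2 \right)} 6 \cdot 1 \frac{4}{A} = 2 \cdot 6 \cdot 1 \frac{4}{-9} = 12 \cdot 1 \cdot 4 \left(- \frac{1}{9}\right) = 12 \left(- \frac{4}{9}\right) = - \frac{16}{3}$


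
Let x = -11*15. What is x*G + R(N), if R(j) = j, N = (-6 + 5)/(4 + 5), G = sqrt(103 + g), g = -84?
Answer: -1/9 - 165*sqrt(19) ≈ -719.33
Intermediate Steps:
G = sqrt(19) (G = sqrt(103 - 84) = sqrt(19) ≈ 4.3589)
N = -1/9 ≈ -0.11111
x = -165
x*G + R(N) = -165*sqrt(19) - 1/9 = -1/9 - 165*sqrt(19)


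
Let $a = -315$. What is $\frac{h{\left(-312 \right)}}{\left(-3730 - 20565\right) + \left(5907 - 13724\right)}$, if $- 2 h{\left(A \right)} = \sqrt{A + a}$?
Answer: $\frac{i \sqrt{627}}{64224} \approx 0.00038988 i$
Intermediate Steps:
$h{\left(A \right)} = - \frac{\sqrt{-315 + A}}{2}$ ($h{\left(A \right)} = - \frac{\sqrt{A - 315}}{2} = - \frac{\sqrt{-315 + A}}{2}$)
$\frac{h{\left(-312 \right)}}{\left(-3730 - 20565\right) + \left(5907 - 13724\right)} = \frac{\left(- \frac{1}{2}\right) \sqrt{-315 - 312}}{\left(-3730 - 20565\right) + \left(5907 - 13724\right)} = \frac{\left(- \frac{1}{2}\right) \sqrt{-627}}{-24295 + \left(5907 - 13724\right)} = \frac{\left(- \frac{1}{2}\right) i \sqrt{627}}{-24295 - 7817} = \frac{\left(- \frac{1}{2}\right) i \sqrt{627}}{-32112} = - \frac{i \sqrt{627}}{2} \left(- \frac{1}{32112}\right) = \frac{i \sqrt{627}}{64224}$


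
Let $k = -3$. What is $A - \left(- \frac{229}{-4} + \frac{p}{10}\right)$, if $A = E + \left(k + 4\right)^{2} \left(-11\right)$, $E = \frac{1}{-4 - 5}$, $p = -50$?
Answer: $- \frac{2281}{36} \approx -63.361$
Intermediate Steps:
$E = - \frac{1}{9}$ ($E = \frac{1}{-9} = - \frac{1}{9} \approx -0.11111$)
$A = - \frac{100}{9}$ ($A = - \frac{1}{9} + \left(-3 + 4\right)^{2} \left(-11\right) = - \frac{1}{9} + 1^{2} \left(-11\right) = - \frac{1}{9} + 1 \left(-11\right) = - \frac{1}{9} - 11 = - \frac{100}{9} \approx -11.111$)
$A - \left(- \frac{229}{-4} + \frac{p}{10}\right) = - \frac{100}{9} - \left(- \frac{229}{-4} - \frac{50}{10}\right) = - \frac{100}{9} - \left(\left(-229\right) \left(- \frac{1}{4}\right) - 5\right) = - \frac{100}{9} - \left(\frac{229}{4} - 5\right) = - \frac{100}{9} - \frac{209}{4} = - \frac{2281}{36}$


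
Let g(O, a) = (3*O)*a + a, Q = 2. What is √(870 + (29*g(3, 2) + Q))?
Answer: 22*√3 ≈ 38.105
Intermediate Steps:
g(O, a) = a + 3*O*a (g(O, a) = 3*O*a + a = a + 3*O*a)
√(870 + (29*g(3, 2) + Q)) = √(870 + (29*(2*(1 + 3*3)) + 2)) = √(870 + (29*(2*(1 + 9)) + 2)) = √(870 + (29*(2*10) + 2)) = √(870 + (29*20 + 2)) = √(870 + (580 + 2)) = √(870 + 582) = √1452 = 22*√3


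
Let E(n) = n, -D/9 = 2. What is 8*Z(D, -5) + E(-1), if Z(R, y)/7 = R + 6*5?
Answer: 671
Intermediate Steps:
D = -18 (D = -9*2 = -18)
Z(R, y) = 210 + 7*R (Z(R, y) = 7*(R + 6*5) = 7*(R + 30) = 7*(30 + R) = 210 + 7*R)
8*Z(D, -5) + E(-1) = 8*(210 + 7*(-18)) - 1 = 8*(210 - 126) - 1 = 8*84 - 1 = 672 - 1 = 671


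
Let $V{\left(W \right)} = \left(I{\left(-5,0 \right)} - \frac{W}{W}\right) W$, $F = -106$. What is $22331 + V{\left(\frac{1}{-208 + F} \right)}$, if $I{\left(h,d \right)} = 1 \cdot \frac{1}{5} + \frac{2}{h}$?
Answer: $\frac{17529838}{785} \approx 22331.0$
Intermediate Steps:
$I{\left(h,d \right)} = \frac{1}{5} + \frac{2}{h}$ ($I{\left(h,d \right)} = 1 \cdot \frac{1}{5} + \frac{2}{h} = \frac{1}{5} + \frac{2}{h}$)
$V{\left(W \right)} = - \frac{6 W}{5}$ ($V{\left(W \right)} = \left(\frac{10 - 5}{5 \left(-5\right)} - \frac{W}{W}\right) W = \left(\frac{1}{5} \left(- \frac{1}{5}\right) 5 - 1\right) W = \left(- \frac{1}{5} - 1\right) W = - \frac{6 W}{5}$)
$22331 + V{\left(\frac{1}{-208 + F} \right)} = 22331 - \frac{6}{5 \left(-208 - 106\right)} = 22331 - \frac{6}{5 \left(-314\right)} = 22331 - - \frac{3}{785} = 22331 + \frac{3}{785} = \frac{17529838}{785}$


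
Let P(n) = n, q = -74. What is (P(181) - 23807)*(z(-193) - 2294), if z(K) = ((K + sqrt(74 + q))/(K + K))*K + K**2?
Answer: -823566921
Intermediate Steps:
z(K) = K**2 + K/2 (z(K) = ((K + sqrt(74 - 74))/(K + K))*K + K**2 = ((K + sqrt(0))/((2*K)))*K + K**2 = ((K + 0)*(1/(2*K)))*K + K**2 = (K*(1/(2*K)))*K + K**2 = K/2 + K**2 = K**2 + K/2)
(P(181) - 23807)*(z(-193) - 2294) = (181 - 23807)*(-193*(1/2 - 193) - 2294) = -23626*(-193*(-385/2) - 2294) = -23626*(74305/2 - 2294) = -23626*69717/2 = -823566921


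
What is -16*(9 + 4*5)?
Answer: -464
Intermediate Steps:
-16*(9 + 4*5) = -16*(9 + 20) = -16*29 = -464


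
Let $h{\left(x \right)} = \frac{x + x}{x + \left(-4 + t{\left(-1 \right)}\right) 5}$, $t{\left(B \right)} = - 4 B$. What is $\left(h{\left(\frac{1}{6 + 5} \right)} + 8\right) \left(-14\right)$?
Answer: $-140$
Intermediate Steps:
$h{\left(x \right)} = 2$ ($h{\left(x \right)} = \frac{x + x}{x + \left(-4 - -4\right) 5} = \frac{2 x}{x + \left(-4 + 4\right) 5} = \frac{2 x}{x + 0 \cdot 5} = \frac{2 x}{x + 0} = \frac{2 x}{x} = 2$)
$\left(h{\left(\frac{1}{6 + 5} \right)} + 8\right) \left(-14\right) = \left(2 + 8\right) \left(-14\right) = 10 \left(-14\right) = -140$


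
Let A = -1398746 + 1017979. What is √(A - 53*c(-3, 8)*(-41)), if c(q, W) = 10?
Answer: 3*I*√39893 ≈ 599.2*I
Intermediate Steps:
A = -380767
√(A - 53*c(-3, 8)*(-41)) = √(-380767 - 53*10*(-41)) = √(-380767 - 530*(-41)) = √(-380767 + 21730) = √(-359037) = 3*I*√39893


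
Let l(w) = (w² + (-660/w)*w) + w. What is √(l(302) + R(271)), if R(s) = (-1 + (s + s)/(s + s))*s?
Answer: 21*√206 ≈ 301.41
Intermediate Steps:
l(w) = -660 + w + w² (l(w) = (w² - 660) + w = (-660 + w²) + w = -660 + w + w²)
R(s) = 0 (R(s) = (-1 + (2*s)/((2*s)))*s = (-1 + (2*s)*(1/(2*s)))*s = (-1 + 1)*s = 0*s = 0)
√(l(302) + R(271)) = √((-660 + 302 + 302²) + 0) = √((-660 + 302 + 91204) + 0) = √(90846 + 0) = √90846 = 21*√206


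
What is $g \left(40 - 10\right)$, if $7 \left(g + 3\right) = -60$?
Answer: $- \frac{2430}{7} \approx -347.14$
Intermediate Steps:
$g = - \frac{81}{7}$ ($g = -3 + \frac{1}{7} \left(-60\right) = -3 - \frac{60}{7} = - \frac{81}{7} \approx -11.571$)
$g \left(40 - 10\right) = - \frac{81 \left(40 - 10\right)}{7} = \left(- \frac{81}{7}\right) 30 = - \frac{2430}{7}$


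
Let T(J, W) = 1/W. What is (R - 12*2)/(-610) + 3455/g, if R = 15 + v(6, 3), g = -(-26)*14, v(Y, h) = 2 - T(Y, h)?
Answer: 3165329/333060 ≈ 9.5038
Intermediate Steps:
v(Y, h) = 2 - 1/h
g = 364 (g = -13*(-28) = 364)
R = 50/3 (R = 15 + (2 - 1/3) = 15 + 5/3 = 50/3 ≈ 16.667)
(R - 12*2)/(-610) + 3455/g = (50/3 - 12*2)/(-610) + 3455/364 = (50/3 - 24)*(-1/610) + 3455*(1/364) = -22/3*(-1/610) + 3455/364 = 11/915 + 3455/364 = 3165329/333060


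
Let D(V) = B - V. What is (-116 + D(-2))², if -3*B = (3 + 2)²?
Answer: 134689/9 ≈ 14965.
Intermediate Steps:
B = -25/3 (B = -(3 + 2)²/3 = -⅓*5² = -⅓*25 = -25/3 ≈ -8.3333)
D(V) = -25/3 - V
(-116 + D(-2))² = (-116 + (-25/3 - 1*(-2)))² = (-116 + (-25/3 + 2))² = (-116 - 19/3)² = (-367/3)² = 134689/9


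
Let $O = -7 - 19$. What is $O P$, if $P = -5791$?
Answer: $150566$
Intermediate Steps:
$O = -26$ ($O = -7 - 19 = -26$)
$O P = \left(-26\right) \left(-5791\right) = 150566$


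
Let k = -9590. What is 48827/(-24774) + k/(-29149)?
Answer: -1185675563/722137326 ≈ -1.6419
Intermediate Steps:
48827/(-24774) + k/(-29149) = 48827/(-24774) - 9590/(-29149) = 48827*(-1/24774) - 9590*(-1/29149) = -48827/24774 + 9590/29149 = -1185675563/722137326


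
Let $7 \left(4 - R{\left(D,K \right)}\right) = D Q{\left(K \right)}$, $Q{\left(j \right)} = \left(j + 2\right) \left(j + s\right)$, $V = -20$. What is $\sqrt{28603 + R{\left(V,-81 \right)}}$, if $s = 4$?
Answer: $\sqrt{45987} \approx 214.45$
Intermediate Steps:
$Q{\left(j \right)} = \left(2 + j\right) \left(4 + j\right)$ ($Q{\left(j \right)} = \left(j + 2\right) \left(j + 4\right) = \left(2 + j\right) \left(4 + j\right)$)
$R{\left(D,K \right)} = 4 - \frac{D \left(8 + K^{2} + 6 K\right)}{7}$
$\sqrt{28603 + R{\left(V,-81 \right)}} = \sqrt{28603 - \left(-4 - \frac{20 \left(8 + \left(-81\right)^{2} + 6 \left(-81\right)\right)}{7}\right)} = \sqrt{28603 - \left(-4 - \frac{20 \left(8 + 6561 - 486\right)}{7}\right)} = \sqrt{28603 - \left(-4 - 17380\right)} = \sqrt{28603 + \left(4 + 17380\right)} = \sqrt{28603 + 17384} = \sqrt{45987}$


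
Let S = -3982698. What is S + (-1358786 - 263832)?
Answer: -5605316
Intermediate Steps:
S + (-1358786 - 263832) = -3982698 + (-1358786 - 263832) = -3982698 - 1622618 = -5605316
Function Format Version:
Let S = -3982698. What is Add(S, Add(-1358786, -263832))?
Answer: -5605316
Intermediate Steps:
Add(S, Add(-1358786, -263832)) = Add(-3982698, Add(-1358786, -263832)) = Add(-3982698, -1622618) = -5605316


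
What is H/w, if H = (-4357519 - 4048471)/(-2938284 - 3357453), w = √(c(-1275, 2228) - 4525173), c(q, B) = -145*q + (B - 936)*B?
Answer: -4202995*I*√1461722/4601308639557 ≈ -0.0011044*I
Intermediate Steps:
c(q, B) = -145*q + B*(-936 + B) (c(q, B) = -145*q + (-936 + B)*B = -145*q + B*(-936 + B))
w = I*√1461722 (w = √((2228² - 936*2228 - 145*(-1275)) - 4525173) = √((4963984 - 2085408 + 184875) - 4525173) = √(3063451 - 4525173) = √(-1461722) = I*√1461722 ≈ 1209.0*I)
H = 8405990/6295737 (H = -8405990/(-6295737) = -8405990*(-1/6295737) = 8405990/6295737 ≈ 1.3352)
H/w = 8405990/(6295737*((I*√1461722))) = 8405990*(-I*√1461722/1461722)/6295737 = -4202995*I*√1461722/4601308639557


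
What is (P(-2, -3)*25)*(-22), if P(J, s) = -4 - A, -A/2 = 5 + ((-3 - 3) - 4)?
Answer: 7700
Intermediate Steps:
A = 10 (A = -2*(5 + ((-3 - 3) - 4)) = -2*(5 + (-6 - 4)) = -2*(5 - 10) = -2*(-5) = 10)
P(J, s) = -14 (P(J, s) = -4 - 1*10 = -4 - 10 = -14)
(P(-2, -3)*25)*(-22) = -14*25*(-22) = -350*(-22) = 7700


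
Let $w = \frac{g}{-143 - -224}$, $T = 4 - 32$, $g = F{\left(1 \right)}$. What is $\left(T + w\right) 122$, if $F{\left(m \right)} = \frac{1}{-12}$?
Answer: $- \frac{1660237}{486} \approx -3416.1$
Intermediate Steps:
$F{\left(m \right)} = - \frac{1}{12}$
$g = - \frac{1}{12} \approx -0.083333$
$T = -28$ ($T = 4 - 32 = -28$)
$w = - \frac{1}{972}$ ($w = - \frac{1}{12 \left(-143 - -224\right)} = - \frac{1}{12 \left(-143 + 224\right)} = - \frac{1}{12 \cdot 81} = \left(- \frac{1}{12}\right) \frac{1}{81} = - \frac{1}{972} \approx -0.0010288$)
$\left(T + w\right) 122 = \left(-28 - \frac{1}{972}\right) 122 = \left(- \frac{27217}{972}\right) 122 = - \frac{1660237}{486}$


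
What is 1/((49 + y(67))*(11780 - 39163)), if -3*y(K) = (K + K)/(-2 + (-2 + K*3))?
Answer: -3/4006675 ≈ -7.4875e-7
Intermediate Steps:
y(K) = -2*K/(3*(-4 + 3*K)) (y(K) = -(K + K)/(3*(-2 + (-2 + K*3))) = -2*K/(3*(-2 + (-2 + 3*K))) = -2*K/(3*(-4 + 3*K)))
1/((49 + y(67))*(11780 - 39163)) = 1/((49 - 2*67/(-12 + 9*67))*(11780 - 39163)) = 1/((49 - 2*67/(-12 + 603))*(-27383)) = 1/((49 - 2*67/591)*(-27383)) = 1/((49 - 2*67*1/591)*(-27383)) = 1/((49 - 134/591)*(-27383)) = 1/((28825/591)*(-27383)) = 1/(-4006675/3) = -3/4006675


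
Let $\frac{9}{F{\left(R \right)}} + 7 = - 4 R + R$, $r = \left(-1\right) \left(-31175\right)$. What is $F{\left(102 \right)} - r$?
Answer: $- \frac{9757784}{313} \approx -31175.0$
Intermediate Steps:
$r = 31175$
$F{\left(R \right)} = \frac{9}{-7 - 3 R}$ ($F{\left(R \right)} = \frac{9}{-7 + \left(- 4 R + R\right)} = \frac{9}{-7 - 3 R}$)
$F{\left(102 \right)} - r = - \frac{9}{7 + 3 \cdot 102} - 31175 = - \frac{9}{7 + 306} - 31175 = - \frac{9}{313} - 31175 = - \frac{9757784}{313}$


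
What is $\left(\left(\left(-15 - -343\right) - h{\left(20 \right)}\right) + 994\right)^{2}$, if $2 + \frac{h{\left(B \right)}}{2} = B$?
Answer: $1653796$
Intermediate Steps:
$h{\left(B \right)} = -4 + 2 B$
$\left(\left(\left(-15 - -343\right) - h{\left(20 \right)}\right) + 994\right)^{2} = \left(\left(\left(-15 - -343\right) - \left(-4 + 2 \cdot 20\right)\right) + 994\right)^{2} = \left(\left(\left(-15 + 343\right) - \left(-4 + 40\right)\right) + 994\right)^{2} = \left(\left(328 - 36\right) + 994\right)^{2} = \left(292 + 994\right)^{2} = 1286^{2} = 1653796$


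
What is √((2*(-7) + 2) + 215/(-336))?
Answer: I*√89187/84 ≈ 3.5553*I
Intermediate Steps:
√((2*(-7) + 2) + 215/(-336)) = √((-14 + 2) + 215*(-1/336)) = √(-12 - 215/336) = √(-4247/336) = I*√89187/84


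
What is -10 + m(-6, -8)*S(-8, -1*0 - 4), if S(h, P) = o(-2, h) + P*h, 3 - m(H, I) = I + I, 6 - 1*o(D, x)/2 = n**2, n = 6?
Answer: -542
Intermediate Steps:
o(D, x) = -60 (o(D, x) = 12 - 2*6**2 = 12 - 2*36 = 12 - 72 = -60)
m(H, I) = 3 - 2*I (m(H, I) = 3 - (I + I) = 3 - 2*I)
S(h, P) = -60 + P*h
-10 + m(-6, -8)*S(-8, -1*0 - 4) = -10 + (3 - 2*(-8))*(-60 + (-1*0 - 4)*(-8)) = -10 + (3 + 16)*(-60 + (0 - 4)*(-8)) = -10 + 19*(-60 - 4*(-8)) = -10 + 19*(-60 + 32) = -10 + 19*(-28) = -10 - 532 = -542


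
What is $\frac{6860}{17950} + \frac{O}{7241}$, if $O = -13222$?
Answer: $- \frac{18766164}{12997595} \approx -1.4438$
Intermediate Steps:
$\frac{6860}{17950} + \frac{O}{7241} = \frac{6860}{17950} - \frac{13222}{7241} = 6860 \cdot \frac{1}{17950} - \frac{13222}{7241} = \frac{686}{1795} - \frac{13222}{7241} = - \frac{18766164}{12997595}$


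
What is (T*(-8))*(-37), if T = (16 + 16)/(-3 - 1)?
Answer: -2368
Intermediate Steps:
T = -8 (T = 32/(-4) = 32*(-1/4) = -8)
(T*(-8))*(-37) = -8*(-8)*(-37) = 64*(-37) = -2368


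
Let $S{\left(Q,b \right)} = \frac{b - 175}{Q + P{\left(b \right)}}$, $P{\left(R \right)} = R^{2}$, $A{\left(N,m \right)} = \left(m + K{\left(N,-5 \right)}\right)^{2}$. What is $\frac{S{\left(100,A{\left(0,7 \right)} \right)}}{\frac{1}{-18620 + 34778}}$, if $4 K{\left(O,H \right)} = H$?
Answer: $- \frac{587117088}{305441} \approx -1922.2$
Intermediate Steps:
$K{\left(O,H \right)} = \frac{H}{4}$
$A{\left(N,m \right)} = \left(- \frac{5}{4} + m\right)^{2}$ ($A{\left(N,m \right)} = \left(m + \frac{1}{4} \left(-5\right)\right)^{2} = \left(m - \frac{5}{4}\right)^{2} = \left(- \frac{5}{4} + m\right)^{2}$)
$S{\left(Q,b \right)} = \frac{-175 + b}{Q + b^{2}}$ ($S{\left(Q,b \right)} = \frac{b - 175}{Q + b^{2}} = \frac{-175 + b}{Q + b^{2}}$)
$\frac{S{\left(100,A{\left(0,7 \right)} \right)}}{\frac{1}{-18620 + 34778}} = \frac{\frac{1}{100 + \left(\frac{\left(-5 + 4 \cdot 7\right)^{2}}{16}\right)^{2}} \left(-175 + \frac{\left(-5 + 4 \cdot 7\right)^{2}}{16}\right)}{\frac{1}{-18620 + 34778}} = \frac{\frac{1}{100 + \left(\frac{\left(-5 + 28\right)^{2}}{16}\right)^{2}} \left(-175 + \frac{\left(-5 + 28\right)^{2}}{16}\right)}{\frac{1}{16158}} = \frac{-175 + \frac{23^{2}}{16}}{100 + \left(\frac{23^{2}}{16}\right)^{2}} \frac{1}{\frac{1}{16158}} = \frac{-175 + \frac{1}{16} \cdot 529}{100 + \left(\frac{1}{16} \cdot 529\right)^{2}} \cdot 16158 = \frac{-175 + \frac{529}{16}}{100 + \left(\frac{529}{16}\right)^{2}} \cdot 16158 = \frac{1}{100 + \frac{279841}{256}} \left(- \frac{2271}{16}\right) 16158 = \frac{1}{\frac{305441}{256}} \left(- \frac{2271}{16}\right) 16158 = \frac{256}{305441} \left(- \frac{2271}{16}\right) 16158 = \left(- \frac{36336}{305441}\right) 16158 = - \frac{587117088}{305441}$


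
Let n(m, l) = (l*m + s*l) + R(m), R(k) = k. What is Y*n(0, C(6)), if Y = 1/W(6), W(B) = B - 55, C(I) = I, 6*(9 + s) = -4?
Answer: 58/49 ≈ 1.1837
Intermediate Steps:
s = -29/3 (s = -9 + (⅙)*(-4) = -9 - ⅔ = -29/3 ≈ -9.6667)
W(B) = -55 + B
Y = -1/49 (Y = 1/(-55 + 6) = 1/(-49) = -1/49 ≈ -0.020408)
n(m, l) = m - 29*l/3 + l*m (n(m, l) = (l*m - 29*l/3) + m = (-29*l/3 + l*m) + m = m - 29*l/3 + l*m)
Y*n(0, C(6)) = -(0 - 29/3*6 + 6*0)/49 = -(0 - 58 + 0)/49 = -1/49*(-58) = 58/49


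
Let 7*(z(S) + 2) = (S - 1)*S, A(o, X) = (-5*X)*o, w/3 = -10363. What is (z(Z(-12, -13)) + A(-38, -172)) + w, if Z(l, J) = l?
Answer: -446241/7 ≈ -63749.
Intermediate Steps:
w = -31089 (w = 3*(-10363) = -31089)
A(o, X) = -5*X*o
z(S) = -2 + S*(-1 + S)/7 (z(S) = -2 + ((S - 1)*S)/7 = -2 + ((-1 + S)*S)/7 = -2 + (S*(-1 + S))/7 = -2 + S*(-1 + S)/7)
(z(Z(-12, -13)) + A(-38, -172)) + w = ((-2 - ⅐*(-12) + (⅐)*(-12)²) - 5*(-172)*(-38)) - 31089 = ((-2 + 12/7 + (⅐)*144) - 32680) - 31089 = ((-2 + 12/7 + 144/7) - 32680) - 31089 = (142/7 - 32680) - 31089 = -228618/7 - 31089 = -446241/7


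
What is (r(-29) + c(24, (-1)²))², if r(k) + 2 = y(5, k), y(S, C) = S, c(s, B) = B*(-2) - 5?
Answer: 16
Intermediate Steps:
c(s, B) = -5 - 2*B (c(s, B) = -2*B - 5 = -5 - 2*B)
r(k) = 3 (r(k) = -2 + 5 = 3)
(r(-29) + c(24, (-1)²))² = (3 + (-5 - 2*(-1)²))² = (3 + (-5 - 2*1))² = (3 + (-5 - 2))² = (3 - 7)² = (-4)² = 16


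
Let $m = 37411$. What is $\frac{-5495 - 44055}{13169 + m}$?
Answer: $- \frac{4955}{5058} \approx -0.97964$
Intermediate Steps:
$\frac{-5495 - 44055}{13169 + m} = \frac{-5495 - 44055}{13169 + 37411} = - \frac{49550}{50580} = \left(-49550\right) \frac{1}{50580} = - \frac{4955}{5058}$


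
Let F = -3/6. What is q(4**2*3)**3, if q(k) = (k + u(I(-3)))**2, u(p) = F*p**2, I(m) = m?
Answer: 433626201009/64 ≈ 6.7754e+9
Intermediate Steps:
F = -1/2 (F = -3*1/6 = -1/2 ≈ -0.50000)
u(p) = -p**2/2
q(k) = (-9/2 + k)**2 (q(k) = (k - 1/2*(-3)**2)**2 = (k - 1/2*9)**2 = (k - 9/2)**2 = (-9/2 + k)**2)
q(4**2*3)**3 = ((-9 + 2*(4**2*3))**2/4)**3 = ((-9 + 2*(16*3))**2/4)**3 = ((-9 + 2*48)**2/4)**3 = ((-9 + 96)**2/4)**3 = ((1/4)*87**2)**3 = ((1/4)*7569)**3 = (7569/4)**3 = 433626201009/64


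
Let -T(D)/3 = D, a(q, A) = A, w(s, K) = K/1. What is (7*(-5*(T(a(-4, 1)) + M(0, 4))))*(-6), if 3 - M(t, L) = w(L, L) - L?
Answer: 0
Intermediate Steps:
w(s, K) = K (w(s, K) = K*1 = K)
M(t, L) = 3 (M(t, L) = 3 - (L - L) = 3 - 1*0 = 3 + 0 = 3)
T(D) = -3*D
(7*(-5*(T(a(-4, 1)) + M(0, 4))))*(-6) = (7*(-5*(-3*1 + 3)))*(-6) = (7*(-5*(-3 + 3)))*(-6) = (7*(-5*0))*(-6) = (7*0)*(-6) = 0*(-6) = 0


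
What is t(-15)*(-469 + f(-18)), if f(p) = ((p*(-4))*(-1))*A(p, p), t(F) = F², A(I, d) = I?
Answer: 186075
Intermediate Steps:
f(p) = 4*p² (f(p) = ((p*(-4))*(-1))*p = (-4*p*(-1))*p = (4*p)*p = 4*p²)
t(-15)*(-469 + f(-18)) = (-15)²*(-469 + 4*(-18)²) = 225*(-469 + 4*324) = 225*(-469 + 1296) = 225*827 = 186075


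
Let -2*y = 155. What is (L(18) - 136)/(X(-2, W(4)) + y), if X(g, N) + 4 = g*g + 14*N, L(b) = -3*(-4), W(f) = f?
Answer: 248/43 ≈ 5.7674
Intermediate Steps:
y = -155/2 (y = -1/2*155 = -155/2 ≈ -77.500)
L(b) = 12
X(g, N) = -4 + g**2 + 14*N (X(g, N) = -4 + (g*g + 14*N) = -4 + (g**2 + 14*N) = -4 + g**2 + 14*N)
(L(18) - 136)/(X(-2, W(4)) + y) = (12 - 136)/((-4 + (-2)**2 + 14*4) - 155/2) = -124/((-4 + 4 + 56) - 155/2) = -124/(56 - 155/2) = -124/(-43/2) = -124*(-2/43) = 248/43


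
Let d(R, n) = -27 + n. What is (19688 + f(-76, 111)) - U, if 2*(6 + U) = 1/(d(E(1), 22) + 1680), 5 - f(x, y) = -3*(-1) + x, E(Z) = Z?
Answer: 66236199/3350 ≈ 19772.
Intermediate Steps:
f(x, y) = 2 - x (f(x, y) = 5 - (-3*(-1) + x) = 5 - (3 + x) = 5 + (-3 - x) = 2 - x)
U = -20099/3350 (U = -6 + 1/(2*((-27 + 22) + 1680)) = -6 + 1/(2*(-5 + 1680)) = -6 + (½)/1675 = -6 + (½)*(1/1675) = -6 + 1/3350 = -20099/3350 ≈ -5.9997)
(19688 + f(-76, 111)) - U = (19688 + (2 - 1*(-76))) - 1*(-20099/3350) = (19688 + (2 + 76)) + 20099/3350 = (19688 + 78) + 20099/3350 = 19766 + 20099/3350 = 66236199/3350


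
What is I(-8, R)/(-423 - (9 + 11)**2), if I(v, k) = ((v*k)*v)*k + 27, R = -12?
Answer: -9243/823 ≈ -11.231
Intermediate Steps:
I(v, k) = 27 + k**2*v**2 (I(v, k) = ((k*v)*v)*k + 27 = (k*v**2)*k + 27 = k**2*v**2 + 27 = 27 + k**2*v**2)
I(-8, R)/(-423 - (9 + 11)**2) = (27 + (-12)**2*(-8)**2)/(-423 - (9 + 11)**2) = (27 + 144*64)/(-423 - 1*20**2) = (27 + 9216)/(-423 - 1*400) = 9243/(-423 - 400) = 9243/(-823) = 9243*(-1/823) = -9243/823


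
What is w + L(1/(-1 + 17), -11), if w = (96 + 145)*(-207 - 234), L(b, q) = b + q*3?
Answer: -1701023/16 ≈ -1.0631e+5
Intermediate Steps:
L(b, q) = b + 3*q
w = -106281 (w = 241*(-441) = -106281)
w + L(1/(-1 + 17), -11) = -106281 + (1/(-1 + 17) + 3*(-11)) = -106281 + (1/16 - 33) = -106281 - 527/16 = -1701023/16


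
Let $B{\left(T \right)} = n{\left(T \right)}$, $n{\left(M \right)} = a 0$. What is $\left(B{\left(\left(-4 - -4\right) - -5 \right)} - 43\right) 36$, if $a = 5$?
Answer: $-1548$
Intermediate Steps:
$n{\left(M \right)} = 0$ ($n{\left(M \right)} = 5 \cdot 0 = 0$)
$B{\left(T \right)} = 0$
$\left(B{\left(\left(-4 - -4\right) - -5 \right)} - 43\right) 36 = \left(0 - 43\right) 36 = \left(-43\right) 36 = -1548$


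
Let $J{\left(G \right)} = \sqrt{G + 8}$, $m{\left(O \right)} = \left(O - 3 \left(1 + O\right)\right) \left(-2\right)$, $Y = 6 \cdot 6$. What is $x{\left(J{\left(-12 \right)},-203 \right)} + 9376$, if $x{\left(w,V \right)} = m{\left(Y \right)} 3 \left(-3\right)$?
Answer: $8026$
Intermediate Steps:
$Y = 36$
$m{\left(O \right)} = 6 + 4 O$ ($m{\left(O \right)} = \left(O - \left(3 + 3 O\right)\right) \left(-2\right) = \left(-3 - 2 O\right) \left(-2\right) = 6 + 4 O$)
$J{\left(G \right)} = \sqrt{8 + G}$
$x{\left(w,V \right)} = -1350$ ($x{\left(w,V \right)} = \left(6 + 4 \cdot 36\right) 3 \left(-3\right) = \left(6 + 144\right) 3 \left(-3\right) = 150 \cdot 3 \left(-3\right) = 450 \left(-3\right) = -1350$)
$x{\left(J{\left(-12 \right)},-203 \right)} + 9376 = -1350 + 9376 = 8026$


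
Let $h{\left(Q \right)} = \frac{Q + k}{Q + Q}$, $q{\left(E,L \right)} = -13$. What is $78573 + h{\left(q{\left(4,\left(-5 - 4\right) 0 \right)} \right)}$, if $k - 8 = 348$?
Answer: $\frac{2042555}{26} \approx 78560.0$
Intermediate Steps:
$k = 356$ ($k = 8 + 348 = 356$)
$h{\left(Q \right)} = \frac{356 + Q}{2 Q}$ ($h{\left(Q \right)} = \frac{Q + 356}{Q + Q} = \frac{356 + Q}{2 Q}$)
$78573 + h{\left(q{\left(4,\left(-5 - 4\right) 0 \right)} \right)} = 78573 + \frac{356 - 13}{2 \left(-13\right)} = 78573 + \frac{1}{2} \left(- \frac{1}{13}\right) 343 = 78573 - \frac{343}{26} = \frac{2042555}{26}$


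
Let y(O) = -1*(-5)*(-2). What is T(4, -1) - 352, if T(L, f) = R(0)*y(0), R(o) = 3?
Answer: -382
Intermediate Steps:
y(O) = -10 (y(O) = 5*(-2) = -10)
T(L, f) = -30 (T(L, f) = 3*(-10) = -30)
T(4, -1) - 352 = -30 - 352 = -382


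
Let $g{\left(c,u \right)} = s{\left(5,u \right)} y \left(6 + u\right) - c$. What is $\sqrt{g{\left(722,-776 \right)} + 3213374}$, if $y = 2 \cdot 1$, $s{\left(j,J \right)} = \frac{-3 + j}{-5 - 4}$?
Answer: $\frac{2 \sqrt{7229237}}{3} \approx 1792.5$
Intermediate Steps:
$s{\left(j,J \right)} = \frac{1}{3} - \frac{j}{9}$ ($s{\left(j,J \right)} = \frac{-3 + j}{-9} = \left(-3 + j\right) \left(- \frac{1}{9}\right) = \frac{1}{3} - \frac{j}{9}$)
$y = 2$
$g{\left(c,u \right)} = - \frac{8}{3} - c - \frac{4 u}{9}$ ($g{\left(c,u \right)} = \left(\frac{1}{3} - \frac{5}{9}\right) 2 \left(6 + u\right) - c = \left(- \frac{2}{9}\right) 2 \left(6 + u\right) - c = - \frac{4 \left(6 + u\right)}{9} - c = \left(- \frac{8}{3} - \frac{4 u}{9}\right) - c = - \frac{8}{3} - c - \frac{4 u}{9}$)
$\sqrt{g{\left(722,-776 \right)} + 3213374} = \sqrt{\left(- \frac{8}{3} - 722 - - \frac{3104}{9}\right) + 3213374} = \sqrt{\left(- \frac{8}{3} - 722 + \frac{3104}{9}\right) + 3213374} = \sqrt{- \frac{3418}{9} + 3213374} = \sqrt{\frac{28916948}{9}} = \frac{2 \sqrt{7229237}}{3}$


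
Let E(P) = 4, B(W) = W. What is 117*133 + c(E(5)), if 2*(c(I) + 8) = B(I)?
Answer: 15555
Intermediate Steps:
c(I) = -8 + I/2
117*133 + c(E(5)) = 117*133 + (-8 + (½)*4) = 15561 + (-8 + 2) = 15561 - 6 = 15555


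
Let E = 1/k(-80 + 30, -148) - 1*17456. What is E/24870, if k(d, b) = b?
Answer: -861163/1226920 ≈ -0.70189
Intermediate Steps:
E = -2583489/148 (E = 1/(-148) - 1*17456 = -1/148 - 17456 = -2583489/148 ≈ -17456.)
E/24870 = -2583489/148/24870 = -2583489/148*1/24870 = -861163/1226920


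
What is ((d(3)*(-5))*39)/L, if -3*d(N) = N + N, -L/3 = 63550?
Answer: -13/6355 ≈ -0.0020456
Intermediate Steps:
L = -190650 (L = -3*63550 = -190650)
d(N) = -2*N/3 (d(N) = -(N + N)/3 = -2*N/3)
((d(3)*(-5))*39)/L = ((-2/3*3*(-5))*39)/(-190650) = (-2*(-5)*39)*(-1/190650) = (10*39)*(-1/190650) = 390*(-1/190650) = -13/6355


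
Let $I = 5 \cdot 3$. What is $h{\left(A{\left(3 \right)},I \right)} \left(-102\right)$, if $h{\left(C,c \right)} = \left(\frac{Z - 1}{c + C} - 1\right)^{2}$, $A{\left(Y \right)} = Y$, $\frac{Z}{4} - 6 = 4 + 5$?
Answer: $- \frac{28577}{54} \approx -529.2$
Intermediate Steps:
$Z = 60$ ($Z = 24 + 4 \left(4 + 5\right) = 24 + 4 \cdot 9 = 24 + 36 = 60$)
$I = 15$
$h{\left(C,c \right)} = \left(-1 + \frac{59}{C + c}\right)^{2}$ ($h{\left(C,c \right)} = \left(\frac{60 - 1}{c + C} - 1\right)^{2} = \left(\frac{59}{C + c} - 1\right)^{2} = \left(-1 + \frac{59}{C + c}\right)^{2}$)
$h{\left(A{\left(3 \right)},I \right)} \left(-102\right) = \frac{\left(-59 + 3 + 15\right)^{2}}{\left(3 + 15\right)^{2}} \left(-102\right) = \frac{\left(-41\right)^{2}}{324} \left(-102\right) = \frac{1}{324} \cdot 1681 \left(-102\right) = \frac{1681}{324} \left(-102\right) = - \frac{28577}{54}$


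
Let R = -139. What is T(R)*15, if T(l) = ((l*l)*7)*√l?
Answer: 2028705*I*√139 ≈ 2.3918e+7*I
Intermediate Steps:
T(l) = 7*l^(5/2) (T(l) = (l²*7)*√l = (7*l²)*√l = 7*l^(5/2))
T(R)*15 = (7*(-139)^(5/2))*15 = (7*(19321*I*√139))*15 = (135247*I*√139)*15 = 2028705*I*√139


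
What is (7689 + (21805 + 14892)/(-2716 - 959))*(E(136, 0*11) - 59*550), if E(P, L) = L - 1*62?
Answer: -917500929536/3675 ≈ -2.4966e+8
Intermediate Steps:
E(P, L) = -62 + L (E(P, L) = L - 62 = -62 + L)
(7689 + (21805 + 14892)/(-2716 - 959))*(E(136, 0*11) - 59*550) = (7689 + (21805 + 14892)/(-2716 - 959))*((-62 + 0*11) - 59*550) = (7689 + 36697/(-3675))*((-62 + 0) - 32450) = (7689 + 36697*(-1/3675))*(-62 - 32450) = (7689 - 36697/3675)*(-32512) = (28220378/3675)*(-32512) = -917500929536/3675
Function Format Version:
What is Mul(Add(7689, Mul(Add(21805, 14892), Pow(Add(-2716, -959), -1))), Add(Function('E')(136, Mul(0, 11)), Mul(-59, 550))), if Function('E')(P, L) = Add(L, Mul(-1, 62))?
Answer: Rational(-917500929536, 3675) ≈ -2.4966e+8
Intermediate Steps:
Function('E')(P, L) = Add(-62, L) (Function('E')(P, L) = Add(L, -62) = Add(-62, L))
Mul(Add(7689, Mul(Add(21805, 14892), Pow(Add(-2716, -959), -1))), Add(Function('E')(136, Mul(0, 11)), Mul(-59, 550))) = Mul(Add(7689, Mul(Add(21805, 14892), Pow(Add(-2716, -959), -1))), Add(Add(-62, Mul(0, 11)), Mul(-59, 550))) = Mul(Add(7689, Mul(36697, Pow(-3675, -1))), Add(Add(-62, 0), -32450)) = Mul(Add(7689, Mul(36697, Rational(-1, 3675))), Add(-62, -32450)) = Mul(Add(7689, Rational(-36697, 3675)), -32512) = Mul(Rational(28220378, 3675), -32512) = Rational(-917500929536, 3675)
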